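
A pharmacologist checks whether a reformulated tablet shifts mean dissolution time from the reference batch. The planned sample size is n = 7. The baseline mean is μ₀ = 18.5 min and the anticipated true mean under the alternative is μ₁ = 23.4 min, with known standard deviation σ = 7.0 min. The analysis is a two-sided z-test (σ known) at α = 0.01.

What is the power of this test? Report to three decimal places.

Power ≈ 0.235

Standardized effect: d = |μ₁ − μ₀| / σ = |23.4 − 18.5| / 7.0 = 0.7000
Noncentrality parameter: δ = d·√n = 0.7000 × √7 = 1.8520
Two-sided α = 0.01 → critical value z_{0.005} = 2.576.
Power = Φ(δ − 2.576) + Φ(−δ − 2.576) = Φ(-0.724) + Φ(-4.428) = 0.2346 + 0.0000 = 0.2346.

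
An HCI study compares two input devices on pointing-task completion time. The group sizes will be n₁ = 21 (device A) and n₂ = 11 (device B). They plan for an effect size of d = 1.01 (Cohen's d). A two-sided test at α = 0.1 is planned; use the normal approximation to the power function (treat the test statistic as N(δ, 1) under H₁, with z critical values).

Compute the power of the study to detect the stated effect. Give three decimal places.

Power ≈ 0.857

Noncentrality parameter: δ = d / √(1/n₁ + 1/n₂) = 1.01 / √(1/21 + 1/11) = 2.7136
Critical value for a two-sided test at α = 0.1: z_{α/2} = 1.645.
Power = Φ(δ − 1.645) + Φ(−δ − 1.645) = Φ(1.069) + Φ(-4.358) = 0.8574 + 0.0000 = 0.8574.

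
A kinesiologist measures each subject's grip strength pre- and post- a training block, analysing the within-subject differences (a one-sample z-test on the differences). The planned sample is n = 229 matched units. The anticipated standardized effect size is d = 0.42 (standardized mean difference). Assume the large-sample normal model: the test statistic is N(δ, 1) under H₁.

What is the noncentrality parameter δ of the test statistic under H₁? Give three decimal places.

δ ≈ 6.356

δ = d·√n = 0.42 × √229 = 6.3558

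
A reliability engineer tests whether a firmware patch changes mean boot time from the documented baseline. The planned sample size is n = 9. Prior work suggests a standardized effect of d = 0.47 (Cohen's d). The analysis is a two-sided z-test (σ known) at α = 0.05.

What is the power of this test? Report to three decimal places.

Noncentrality parameter: δ = d·√n = 0.47 × √9 = 1.4100
Two-sided α = 0.05 → critical value z_{0.025} = 1.960.
Power = Φ(δ − 1.960) + Φ(−δ − 1.960) = Φ(-0.550) + Φ(-3.370) = 0.2912 + 0.0004 = 0.2915.

Power ≈ 0.292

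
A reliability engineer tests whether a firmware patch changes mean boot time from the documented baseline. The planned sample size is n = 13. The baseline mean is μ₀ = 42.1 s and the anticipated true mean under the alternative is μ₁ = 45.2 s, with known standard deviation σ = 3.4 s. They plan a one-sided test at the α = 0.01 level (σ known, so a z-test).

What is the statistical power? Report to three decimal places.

Standardized effect: d = |μ₁ − μ₀| / σ = |45.2 − 42.1| / 3.4 = 0.9118
Noncentrality parameter: δ = d·√n = 0.9118 × √13 = 3.2874
Critical value for a one-sided test at α = 0.01: z_α = 2.326.
Power = Φ(δ − 2.326) = Φ(0.961) = 0.8317.

Power ≈ 0.832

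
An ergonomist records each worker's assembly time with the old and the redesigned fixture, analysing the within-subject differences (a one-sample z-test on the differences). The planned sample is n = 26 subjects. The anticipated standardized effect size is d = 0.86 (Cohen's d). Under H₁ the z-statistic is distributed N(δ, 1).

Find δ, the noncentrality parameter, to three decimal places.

The noncentrality parameter scales effect size by the design's sample-size factor: δ = d·√n = 0.86 × √26 = 4.3852

δ ≈ 4.385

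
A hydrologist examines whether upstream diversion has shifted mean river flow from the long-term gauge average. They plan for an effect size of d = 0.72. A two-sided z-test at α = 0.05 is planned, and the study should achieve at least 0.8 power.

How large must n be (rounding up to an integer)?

n = 16

For power 0.8 need Φ(δ − z_{0.025}) = 0.8, so δ = z_{0.025} + z_{0.20} = 1.960 + 0.842 = 2.802.
(The Φ(−δ − z_{α/2}) term is vanishingly small for δ > 0 and is dropped in the standard sample-size formula.)
δ = d·√n ⇒ n = (δ/d)² = (2.802 / 0.72)² = 15.14.
Rounding up, n = 16.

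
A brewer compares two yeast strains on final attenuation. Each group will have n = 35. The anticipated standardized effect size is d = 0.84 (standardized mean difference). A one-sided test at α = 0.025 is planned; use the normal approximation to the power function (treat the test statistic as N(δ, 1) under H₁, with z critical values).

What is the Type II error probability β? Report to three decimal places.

Noncentrality parameter: δ = d·√(n/2) = 0.84 × √(35/2) = 3.5140
One-sided α = 0.025 → critical value z_{0.025} = 1.960.
Power = Φ(δ − 1.960) = Φ(1.554) = 0.9399.
Type II error: β = 1 − power = 1 − 0.9399 = 0.0601.

β ≈ 0.060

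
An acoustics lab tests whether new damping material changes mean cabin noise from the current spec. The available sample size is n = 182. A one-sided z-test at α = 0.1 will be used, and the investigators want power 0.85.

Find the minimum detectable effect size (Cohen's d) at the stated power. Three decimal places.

d ≈ 0.172

Need Φ(δ − 1.282) = 0.85, so δ = 1.282 + 1.036 = 2.318.
δ = d·√n ⇒ d = δ/√n = 2.318/√182 = 0.1718.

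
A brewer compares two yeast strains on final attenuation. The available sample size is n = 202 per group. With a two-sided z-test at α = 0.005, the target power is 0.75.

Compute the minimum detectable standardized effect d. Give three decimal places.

Need Φ(δ − 2.807) = 0.75, so δ = 2.807 + 0.674 = 3.482.
(Lower-tail contribution to power is negligible for δ > 0.)
δ = d·√(n/2) ⇒ d = δ/√(n/2) = 3.482/√(202/2) = 0.3464.

d ≈ 0.346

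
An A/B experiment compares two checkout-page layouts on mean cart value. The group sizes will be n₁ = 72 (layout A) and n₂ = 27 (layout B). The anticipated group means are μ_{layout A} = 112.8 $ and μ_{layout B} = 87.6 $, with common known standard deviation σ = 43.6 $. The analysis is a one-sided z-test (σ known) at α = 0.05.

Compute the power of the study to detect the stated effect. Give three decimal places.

Power ≈ 0.820

Standardized effect: d = |μ_{layout A} − μ_{layout B}| / σ = |112.8 − 87.6| / 43.6 = 0.5780
Noncentrality parameter: δ = d / √(1/n₁ + 1/n₂) = 0.5780 / √(1/72 + 1/27) = 2.5612
One-sided α = 0.05 → critical value z_{0.05} = 1.645.
Power = Φ(δ − 1.645) = Φ(0.916) = 0.8203.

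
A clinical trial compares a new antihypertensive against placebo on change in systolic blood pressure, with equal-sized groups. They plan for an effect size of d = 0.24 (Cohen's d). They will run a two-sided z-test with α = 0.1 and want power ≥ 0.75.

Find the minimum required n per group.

n = 187 per group

For power 0.75 need Φ(δ − z_{0.05}) = 0.75, so δ = z_{0.05} + z_{0.25} = 1.645 + 0.674 = 2.319.
(For δ > 0 the lower-tail rejection region contributes negligibly to power, so the one-term inversion is standard.)
δ = d·√(n/2) ⇒ n = 2(δ/d)² = 2 × (2.319 / 0.24)² = 186.78.
Round up to the next whole unit.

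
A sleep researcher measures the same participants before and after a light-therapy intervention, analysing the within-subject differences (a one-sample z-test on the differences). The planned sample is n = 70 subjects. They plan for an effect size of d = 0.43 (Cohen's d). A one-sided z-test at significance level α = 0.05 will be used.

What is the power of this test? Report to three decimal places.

Power ≈ 0.975

Noncentrality parameter: δ = d·√n = 0.43 × √70 = 3.5976
One-sided α = 0.05 → critical value z_{0.05} = 1.645.
Power = P(Z > 1.645 − δ) = Φ(1.953) = 0.9746.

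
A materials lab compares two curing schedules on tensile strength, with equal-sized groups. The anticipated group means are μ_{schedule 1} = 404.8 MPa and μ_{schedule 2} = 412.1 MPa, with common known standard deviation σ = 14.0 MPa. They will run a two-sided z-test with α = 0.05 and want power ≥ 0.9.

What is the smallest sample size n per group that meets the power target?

Standardized effect: d = |μ_{schedule 1} − μ_{schedule 2}| / σ = |404.8 − 412.1| / 14.0 = 0.5214
Set Φ(δ − 1.960) = 0.9; then δ − 1.960 = Φ⁻¹(0.9) = 1.282, giving δ = 3.242.
(Ignoring the negligible lower-tail rejection probability gives the usual closed-form inversion.)
δ = d·√(n/2) ⇒ n = 2(δ/d)² = 2 × (3.242 / 0.5214)² = 77.29.
Rounding up, n = 78 per group.

n = 78 per group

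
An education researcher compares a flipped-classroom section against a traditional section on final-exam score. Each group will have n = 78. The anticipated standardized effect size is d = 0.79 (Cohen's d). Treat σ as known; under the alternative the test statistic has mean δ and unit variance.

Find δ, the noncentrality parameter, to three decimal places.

δ ≈ 4.934

The noncentrality parameter scales effect size by the design's sample-size factor: δ = d·√(n/2) = 0.79 × √(78/2) = 4.9335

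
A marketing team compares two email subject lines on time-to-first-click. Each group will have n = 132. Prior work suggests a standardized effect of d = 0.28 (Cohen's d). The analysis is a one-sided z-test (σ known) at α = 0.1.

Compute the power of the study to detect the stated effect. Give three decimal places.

Noncentrality parameter: λ = d·√(n/2) = 0.28 × √(132/2) = 2.2747
Critical value for a one-sided test at α = 0.1: z_α = 1.282.
Power = P(Z > 1.282 − λ) = Φ(0.993) = 0.8397.

Power ≈ 0.840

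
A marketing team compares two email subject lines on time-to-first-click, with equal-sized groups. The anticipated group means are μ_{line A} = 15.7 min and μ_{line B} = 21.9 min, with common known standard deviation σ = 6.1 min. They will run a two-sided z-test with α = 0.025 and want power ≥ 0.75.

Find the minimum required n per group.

n = 17 per group

Standardized effect: d = |μ_{line A} − μ_{line B}| / σ = |15.7 − 21.9| / 6.1 = 1.0164
Set Φ(δ − 2.241) = 0.75; then δ − 2.241 = Φ⁻¹(0.75) = 0.674, giving δ = 2.916.
(For δ > 0 the lower-tail rejection region contributes negligibly to power, so the one-term inversion is standard.)
δ = d·√(n/2) ⇒ n = 2(δ/d)² = 2 × (2.916 / 1.0164)² = 16.46.
Round up to the next whole unit.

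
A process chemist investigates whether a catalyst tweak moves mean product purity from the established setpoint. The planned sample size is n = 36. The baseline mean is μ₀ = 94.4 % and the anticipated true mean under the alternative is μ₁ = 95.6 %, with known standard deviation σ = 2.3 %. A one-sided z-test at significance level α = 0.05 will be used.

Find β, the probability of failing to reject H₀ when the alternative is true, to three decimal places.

β ≈ 0.069

Standardized effect: d = |μ₁ − μ₀| / σ = |95.6 − 94.4| / 2.3 = 0.5217
Noncentrality parameter: δ = d·√n = 0.5217 × √36 = 3.1304
One-sided α = 0.05 → critical value z_{0.05} = 1.645.
Power = P(Z > 1.645 − δ) = Φ(1.486) = 0.9313.
Type II error: β = 1 − power = 1 − 0.9313 = 0.0687.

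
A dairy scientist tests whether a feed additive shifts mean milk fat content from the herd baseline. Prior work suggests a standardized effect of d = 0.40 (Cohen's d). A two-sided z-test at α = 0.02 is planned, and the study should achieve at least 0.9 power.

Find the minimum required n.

For power 0.9 need Φ(δ − z_{0.01}) = 0.9, so δ = z_{0.01} + z_{0.10} = 2.326 + 1.282 = 3.608.
(Ignoring the negligible lower-tail rejection probability gives the usual closed-form inversion.)
δ = d·√n ⇒ n = (δ/d)² = (3.608 / 0.40)² = 81.36.
Rounding up, n = 82.

n = 82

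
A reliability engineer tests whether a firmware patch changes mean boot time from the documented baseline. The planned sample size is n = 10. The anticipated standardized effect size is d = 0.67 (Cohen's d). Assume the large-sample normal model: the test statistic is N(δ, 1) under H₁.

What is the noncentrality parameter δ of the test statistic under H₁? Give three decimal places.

δ ≈ 2.119

δ = d·√n = 0.67 × √10 = 2.1187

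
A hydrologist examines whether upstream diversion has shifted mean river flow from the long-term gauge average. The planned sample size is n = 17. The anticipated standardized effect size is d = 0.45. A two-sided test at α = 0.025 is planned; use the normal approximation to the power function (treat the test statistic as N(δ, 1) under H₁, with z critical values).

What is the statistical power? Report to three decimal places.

Noncentrality parameter: δ = d·√n = 0.45 × √17 = 1.8554
Two-sided α = 0.025 → critical value z_{0.0125} = 2.241.
Power = Φ(δ − 2.241) + Φ(−δ − 2.241) = Φ(-0.386) + Φ(-4.097) = 0.3497 + 0.0000 = 0.3498.

Power ≈ 0.350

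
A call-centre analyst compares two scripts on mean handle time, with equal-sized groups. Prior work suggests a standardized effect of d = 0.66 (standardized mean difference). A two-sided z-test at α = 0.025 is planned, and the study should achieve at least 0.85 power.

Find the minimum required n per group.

Set Φ(δ − 2.241) = 0.85; then δ − 2.241 = Φ⁻¹(0.85) = 1.036, giving δ = 3.278.
(For δ > 0 the lower-tail rejection region contributes negligibly to power, so the one-term inversion is standard.)
δ = d·√(n/2) ⇒ n = 2(δ/d)² = 2 × (3.278 / 0.66)² = 49.33.
Round up to the next whole unit.

n = 50 per group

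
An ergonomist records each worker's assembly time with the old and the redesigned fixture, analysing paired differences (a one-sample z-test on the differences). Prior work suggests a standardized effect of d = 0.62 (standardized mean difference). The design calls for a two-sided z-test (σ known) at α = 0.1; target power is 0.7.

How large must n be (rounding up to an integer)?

For power 0.7 need Φ(δ − z_{0.05}) = 0.7, so δ = z_{0.05} + z_{0.30} = 1.645 + 0.524 = 2.169.
(The Φ(−δ − z_{α/2}) term is vanishingly small for δ > 0 and is dropped in the standard sample-size formula.)
δ = d·√n ⇒ n = (δ/d)² = (2.169 / 0.62)² = 12.24.
Round up to the next whole unit.

n = 13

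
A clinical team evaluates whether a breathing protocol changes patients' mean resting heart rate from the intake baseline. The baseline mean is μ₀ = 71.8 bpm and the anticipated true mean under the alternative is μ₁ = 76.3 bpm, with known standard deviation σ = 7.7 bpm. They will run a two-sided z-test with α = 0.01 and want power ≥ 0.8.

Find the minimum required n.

n = 35

Standardized effect: d = |μ₁ − μ₀| / σ = |76.3 − 71.8| / 7.7 = 0.5844
Set Φ(δ − 2.576) = 0.8; then δ − 2.576 = Φ⁻¹(0.8) = 0.842, giving δ = 3.417.
(Ignoring the negligible lower-tail rejection probability gives the usual closed-form inversion.)
δ = d·√n ⇒ n = (δ/d)² = (3.417 / 0.5844)² = 34.19.
Rounding up, n = 35.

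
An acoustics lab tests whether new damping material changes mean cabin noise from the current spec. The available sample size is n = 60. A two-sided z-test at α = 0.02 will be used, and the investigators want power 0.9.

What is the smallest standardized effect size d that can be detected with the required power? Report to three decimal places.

d ≈ 0.466

Required noncentrality: δ = z_{0.01} + z_{0.10} = 2.326 + 1.282 = 3.608.
(The second rejection-region term Φ(−δ − z_{α/2}) is negligible and dropped.)
δ = d·√n ⇒ d = δ/√n = 3.608/√60 = 0.4658.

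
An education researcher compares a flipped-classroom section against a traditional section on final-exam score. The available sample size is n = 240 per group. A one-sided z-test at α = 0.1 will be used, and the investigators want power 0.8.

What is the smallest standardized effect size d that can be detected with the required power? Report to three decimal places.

d ≈ 0.194

Need Φ(δ − 1.282) = 0.8, so δ = 1.282 + 0.842 = 2.123.
δ = d·√(n/2) ⇒ d = δ/√(n/2) = 2.123/√(240/2) = 0.1938.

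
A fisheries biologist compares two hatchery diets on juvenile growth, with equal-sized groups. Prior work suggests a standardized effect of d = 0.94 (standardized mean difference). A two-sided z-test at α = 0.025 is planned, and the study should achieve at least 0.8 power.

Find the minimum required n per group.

n = 22 per group

Set Φ(δ − 2.241) = 0.8; then δ − 2.241 = Φ⁻¹(0.8) = 0.842, giving δ = 3.083.
(For δ > 0 the lower-tail rejection region contributes negligibly to power, so the one-term inversion is standard.)
δ = d·√(n/2) ⇒ n = 2(δ/d)² = 2 × (3.083 / 0.94)² = 21.51.
Rounding up, n = 22 per group.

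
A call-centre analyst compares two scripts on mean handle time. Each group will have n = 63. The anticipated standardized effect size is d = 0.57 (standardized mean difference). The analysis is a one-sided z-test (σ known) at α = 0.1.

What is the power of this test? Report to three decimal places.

Power ≈ 0.972

Noncentrality parameter: δ = d·√(n/2) = 0.57 × √(63/2) = 3.1991
Critical value for a one-sided test at α = 0.1: z_α = 1.282.
Power = Φ(δ − 1.282) = Φ(1.918) = 0.9724.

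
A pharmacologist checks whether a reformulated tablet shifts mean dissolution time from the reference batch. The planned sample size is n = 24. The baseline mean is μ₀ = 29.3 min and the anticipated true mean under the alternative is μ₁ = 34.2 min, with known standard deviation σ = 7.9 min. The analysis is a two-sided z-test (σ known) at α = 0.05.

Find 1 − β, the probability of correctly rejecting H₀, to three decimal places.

Power ≈ 0.860

Standardized effect: d = |μ₁ − μ₀| / σ = |34.2 − 29.3| / 7.9 = 0.6203
Noncentrality parameter: δ = d·√n = 0.6203 × √24 = 3.0386
Critical value for a two-sided test at α = 0.05: z_{α/2} = 1.960.
Power = Φ(δ − 1.960) + Φ(−δ − 1.960) = Φ(1.079) + Φ(-4.999) = 0.8596 + 0.0000 = 0.8596.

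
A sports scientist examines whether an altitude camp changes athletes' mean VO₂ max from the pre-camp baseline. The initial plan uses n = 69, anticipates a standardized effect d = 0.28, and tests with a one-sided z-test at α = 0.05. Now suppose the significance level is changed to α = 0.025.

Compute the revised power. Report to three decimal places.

Power ≈ 0.643

δ = d·√n = 0.28 × √69 = 2.3259 (unchanged). New critical value: z_{0.025} = 1.960.
Revised power = Φ(δ − 1.960) = Φ(0.366) = 0.6428.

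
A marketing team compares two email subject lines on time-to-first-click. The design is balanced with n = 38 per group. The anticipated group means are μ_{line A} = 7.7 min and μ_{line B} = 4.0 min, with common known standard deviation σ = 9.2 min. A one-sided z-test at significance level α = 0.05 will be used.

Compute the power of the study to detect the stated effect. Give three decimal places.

Standardized effect: d = |μ_{line A} − μ_{line B}| / σ = |7.7 − 4.0| / 9.2 = 0.4022
Noncentrality parameter: δ = d·√(n/2) = 0.4022 × √(38/2) = 1.7530
One-sided α = 0.05 → critical value z_{0.05} = 1.645.
Power = Φ(δ − 1.645) = Φ(0.108) = 0.5431.

Power ≈ 0.543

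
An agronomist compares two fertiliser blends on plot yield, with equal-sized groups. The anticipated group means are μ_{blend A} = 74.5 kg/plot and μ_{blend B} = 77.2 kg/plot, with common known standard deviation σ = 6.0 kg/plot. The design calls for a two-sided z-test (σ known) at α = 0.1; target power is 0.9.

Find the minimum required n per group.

n = 85 per group

Standardized effect: d = |μ_{blend A} − μ_{blend B}| / σ = |74.5 − 77.2| / 6.0 = 0.4500
Set Φ(δ − 1.645) = 0.9; then δ − 1.645 = Φ⁻¹(0.9) = 1.282, giving δ = 2.926.
(For δ > 0 the lower-tail rejection region contributes negligibly to power, so the one-term inversion is standard.)
δ = d·√(n/2) ⇒ n = 2(δ/d)² = 2 × (2.926 / 0.4500)² = 84.58.
Round up to the next whole unit.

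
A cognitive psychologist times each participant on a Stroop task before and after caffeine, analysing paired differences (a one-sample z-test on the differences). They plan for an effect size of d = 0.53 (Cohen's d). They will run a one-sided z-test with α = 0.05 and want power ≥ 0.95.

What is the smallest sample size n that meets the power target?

Set Φ(δ − 1.645) = 0.95; then δ − 1.645 = Φ⁻¹(0.95) = 1.645, giving δ = 3.290.
δ = d·√n ⇒ n = (δ/d)² = (3.290 / 0.53)² = 38.53.
Rounding up, n = 39.

n = 39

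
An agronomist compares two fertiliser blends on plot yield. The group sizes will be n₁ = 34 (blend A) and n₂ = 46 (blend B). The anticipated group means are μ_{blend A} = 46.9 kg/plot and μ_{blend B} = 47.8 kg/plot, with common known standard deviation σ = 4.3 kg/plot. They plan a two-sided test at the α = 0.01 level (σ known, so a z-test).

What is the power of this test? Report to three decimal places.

Standardized effect: d = |μ_{blend A} − μ_{blend B}| / σ = |46.9 − 47.8| / 4.3 = 0.2093
Noncentrality parameter: δ = d / √(1/n₁ + 1/n₂) = 0.2093 / √(1/34 + 1/46) = 0.9254
Critical value for a two-sided test at α = 0.01: z_{α/2} = 2.576.
Power = Φ(δ − 2.576) + Φ(−δ − 2.576) = Φ(-1.650) + Φ(-3.501) = 0.0494 + 0.0002 = 0.0497.

Power ≈ 0.050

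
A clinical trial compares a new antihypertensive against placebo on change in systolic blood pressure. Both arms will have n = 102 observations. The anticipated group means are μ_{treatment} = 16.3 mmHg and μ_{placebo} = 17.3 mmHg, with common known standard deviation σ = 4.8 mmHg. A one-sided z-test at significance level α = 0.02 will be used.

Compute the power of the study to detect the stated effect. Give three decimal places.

Power ≈ 0.286

Standardized effect: d = |μ_{treatment} − μ_{placebo}| / σ = |16.3 − 17.3| / 4.8 = 0.2083
Noncentrality parameter: λ = d·√(n/2) = 0.2083 × √(102/2) = 1.4878
One-sided α = 0.02 → critical value z_{0.02} = 2.054.
Power = Φ(λ − 2.054) = Φ(-0.566) = 0.2857.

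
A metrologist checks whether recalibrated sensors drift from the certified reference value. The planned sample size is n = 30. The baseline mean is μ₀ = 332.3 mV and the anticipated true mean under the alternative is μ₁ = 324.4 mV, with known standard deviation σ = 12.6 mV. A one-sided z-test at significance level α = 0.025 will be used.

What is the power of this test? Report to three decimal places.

Standardized effect: d = |μ₁ − μ₀| / σ = |324.4 − 332.3| / 12.6 = 0.6270
Noncentrality parameter: δ = d·√n = 0.6270 × √30 = 3.4341
One-sided α = 0.025 → critical value z_{0.025} = 1.960.
Power = Φ(δ − 1.960) = Φ(1.474) = 0.9298.

Power ≈ 0.930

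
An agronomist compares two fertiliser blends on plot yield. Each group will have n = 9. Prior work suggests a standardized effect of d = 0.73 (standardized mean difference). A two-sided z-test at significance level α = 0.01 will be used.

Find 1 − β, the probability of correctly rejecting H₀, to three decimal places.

Noncentrality parameter: δ = d·√(n/2) = 0.73 × √(9/2) = 1.5486
Two-sided α = 0.01 → critical value z_{0.005} = 2.576.
Power = Φ(δ − 2.576) + Φ(−δ − 2.576) = Φ(-1.027) + Φ(-4.124) = 0.1521 + 0.0000 = 0.1522.

Power ≈ 0.152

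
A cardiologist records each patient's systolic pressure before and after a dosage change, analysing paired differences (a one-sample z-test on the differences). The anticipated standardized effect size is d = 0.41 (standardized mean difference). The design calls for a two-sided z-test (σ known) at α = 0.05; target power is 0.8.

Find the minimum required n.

n = 47

For power 0.8 need Φ(δ − z_{0.025}) = 0.8, so δ = z_{0.025} + z_{0.20} = 1.960 + 0.842 = 2.802.
(Ignoring the negligible lower-tail rejection probability gives the usual closed-form inversion.)
δ = d·√n ⇒ n = (δ/d)² = (2.802 / 0.41)² = 46.69.
Rounding up, n = 47.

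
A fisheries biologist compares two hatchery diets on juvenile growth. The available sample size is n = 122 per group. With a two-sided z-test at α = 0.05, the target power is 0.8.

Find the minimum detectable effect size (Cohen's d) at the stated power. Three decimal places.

d ≈ 0.359

Required noncentrality: δ = z_{0.025} + z_{0.20} = 1.960 + 0.842 = 2.802.
(Lower-tail contribution to power is negligible for δ > 0.)
δ = d·√(n/2) ⇒ d = δ/√(n/2) = 2.802/√(122/2) = 0.3587.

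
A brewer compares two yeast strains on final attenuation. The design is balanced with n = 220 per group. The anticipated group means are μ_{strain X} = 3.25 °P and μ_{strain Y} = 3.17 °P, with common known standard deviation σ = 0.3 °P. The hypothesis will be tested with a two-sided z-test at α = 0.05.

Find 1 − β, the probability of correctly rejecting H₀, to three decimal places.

Power ≈ 0.799

Standardized effect: d = |μ_{strain X} − μ_{strain Y}| / σ = |3.25 − 3.17| / 0.3 = 0.2667
Noncentrality parameter: δ = d·√(n/2) = 0.2667 × √(220/2) = 2.7968
Critical value for a two-sided test at α = 0.05: z_{α/2} = 1.960.
Power = Φ(δ − 1.960) + Φ(−δ − 1.960) = Φ(0.837) + Φ(-4.757) = 0.7987 + 0.0000 = 0.7987.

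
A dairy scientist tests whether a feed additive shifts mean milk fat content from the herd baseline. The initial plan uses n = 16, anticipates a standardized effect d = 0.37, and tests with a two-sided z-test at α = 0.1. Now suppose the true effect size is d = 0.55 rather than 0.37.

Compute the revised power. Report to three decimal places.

Power ≈ 0.711

With d = 0.55: δ = d·√n = 0.55 × √16 = 2.2000. Critical value z_{0.05} = 1.645.
Revised power = Φ(δ − 1.645) + Φ(−δ − 1.645) = Φ(0.555) + Φ(-3.845) = 0.7106 + 0.0001 = 0.7107.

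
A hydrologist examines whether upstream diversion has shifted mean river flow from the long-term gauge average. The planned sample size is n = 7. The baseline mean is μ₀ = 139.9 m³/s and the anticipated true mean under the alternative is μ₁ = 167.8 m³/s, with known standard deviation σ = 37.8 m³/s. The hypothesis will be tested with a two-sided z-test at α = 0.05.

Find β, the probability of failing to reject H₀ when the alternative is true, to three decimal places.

Standardized effect: d = |μ₁ − μ₀| / σ = |167.8 − 139.9| / 37.8 = 0.7381
Noncentrality parameter: δ = d·√n = 0.7381 × √7 = 1.9528
Two-sided α = 0.05 → critical value z_{0.025} = 1.960.
Power = Φ(δ − 1.960) + Φ(−δ − 1.960) = Φ(-0.007) + Φ(-3.913) = 0.4971 + 0.0000 = 0.4972.
Type II error: β = 1 − power = 1 − 0.4972 = 0.5028.

β ≈ 0.503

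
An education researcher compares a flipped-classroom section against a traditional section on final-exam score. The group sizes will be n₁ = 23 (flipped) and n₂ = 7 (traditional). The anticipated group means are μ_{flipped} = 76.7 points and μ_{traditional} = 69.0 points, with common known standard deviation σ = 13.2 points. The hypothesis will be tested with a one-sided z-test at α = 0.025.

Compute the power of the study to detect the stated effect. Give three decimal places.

Standardized effect: d = |μ_{flipped} − μ_{traditional}| / σ = |76.7 − 69.0| / 13.2 = 0.5833
Noncentrality parameter: δ = d / √(1/n₁ + 1/n₂) = 0.5833 / √(1/23 + 1/7) = 1.3514
Critical value for a one-sided test at α = 0.025: z_α = 1.960.
Power = Φ(δ − 1.960) = Φ(-0.609) = 0.2714.

Power ≈ 0.271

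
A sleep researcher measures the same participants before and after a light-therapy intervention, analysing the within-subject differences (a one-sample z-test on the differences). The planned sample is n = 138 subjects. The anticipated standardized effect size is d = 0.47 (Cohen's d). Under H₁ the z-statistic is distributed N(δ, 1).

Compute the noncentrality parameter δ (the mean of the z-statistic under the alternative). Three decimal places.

δ ≈ 5.521

δ = d·√n = 0.47 × √138 = 5.5212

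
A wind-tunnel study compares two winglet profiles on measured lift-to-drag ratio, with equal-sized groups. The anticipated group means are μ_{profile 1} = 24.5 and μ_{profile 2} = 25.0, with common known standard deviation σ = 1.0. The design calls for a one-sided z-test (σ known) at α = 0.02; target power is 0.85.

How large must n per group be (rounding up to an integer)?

Standardized effect: d = |μ_{profile 1} − μ_{profile 2}| / σ = |24.5 − 25.0| / 1.0 = 0.5000
Set Φ(δ − 2.054) = 0.85; then δ − 2.054 = Φ⁻¹(0.85) = 1.036, giving δ = 3.090.
δ = d·√(n/2) ⇒ n = 2(δ/d)² = 2 × (3.090 / 0.5000)² = 76.39.
Rounding up, n = 77 per group.

n = 77 per group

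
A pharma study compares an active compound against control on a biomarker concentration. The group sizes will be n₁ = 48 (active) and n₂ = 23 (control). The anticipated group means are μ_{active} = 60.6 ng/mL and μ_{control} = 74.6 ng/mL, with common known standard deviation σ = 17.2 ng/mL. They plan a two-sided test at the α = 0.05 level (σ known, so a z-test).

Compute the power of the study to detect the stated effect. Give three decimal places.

Power ≈ 0.894

Standardized effect: d = |μ_{active} − μ_{control}| / σ = |60.6 − 74.6| / 17.2 = 0.8140
Noncentrality parameter: δ = d / √(1/n₁ + 1/n₂) = 0.8140 / √(1/48 + 1/23) = 3.2096
Critical value for a two-sided test at α = 0.05: z_{α/2} = 1.960.
Power = Φ(δ − 1.960) + Φ(−δ − 1.960) = Φ(1.250) + Φ(-5.170) = 0.8943 + 0.0000 = 0.8943.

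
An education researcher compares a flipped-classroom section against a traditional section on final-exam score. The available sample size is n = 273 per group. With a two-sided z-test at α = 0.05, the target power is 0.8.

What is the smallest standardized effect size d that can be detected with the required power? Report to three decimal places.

d ≈ 0.240

Need Φ(δ − 1.960) = 0.8, so δ = 1.960 + 0.842 = 2.802.
(The second rejection-region term Φ(−δ − z_{α/2}) is negligible and dropped.)
δ = d·√(n/2) ⇒ d = δ/√(n/2) = 2.802/√(273/2) = 0.2398.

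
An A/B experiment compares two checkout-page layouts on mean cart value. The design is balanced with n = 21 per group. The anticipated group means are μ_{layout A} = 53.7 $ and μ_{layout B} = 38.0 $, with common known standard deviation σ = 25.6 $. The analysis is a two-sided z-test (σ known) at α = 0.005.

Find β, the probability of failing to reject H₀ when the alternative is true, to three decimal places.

β ≈ 0.794

Standardized effect: d = |μ_{layout A} − μ_{layout B}| / σ = |53.7 − 38.0| / 25.6 = 0.6133
Noncentrality parameter: δ = d·√(n/2) = 0.6133 × √(21/2) = 1.9873
Critical value for a two-sided test at α = 0.005: z_{α/2} = 2.807.
Power = Φ(δ − 2.807) + Φ(−δ − 2.807) = Φ(-0.820) + Φ(-4.794) = 0.2062 + 0.0000 = 0.2062.
Type II error: β = 1 − power = 1 − 0.2062 = 0.7938.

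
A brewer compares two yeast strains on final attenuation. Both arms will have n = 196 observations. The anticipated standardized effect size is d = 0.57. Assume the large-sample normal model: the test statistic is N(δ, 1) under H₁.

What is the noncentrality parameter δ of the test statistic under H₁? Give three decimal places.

δ = d·√(n/2) = 0.57 × √(196/2) = 5.6427

δ ≈ 5.643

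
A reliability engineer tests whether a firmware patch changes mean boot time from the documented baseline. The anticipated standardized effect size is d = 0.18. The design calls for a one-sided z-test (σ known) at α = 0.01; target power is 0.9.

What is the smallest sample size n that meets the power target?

For power 0.9 need Φ(δ − z_{0.01}) = 0.9, so δ = z_{0.01} + z_{0.10} = 2.326 + 1.282 = 3.608.
δ = d·√n ⇒ n = (δ/d)² = (3.608 / 0.18)² = 401.76.
Round up to the next whole unit.

n = 402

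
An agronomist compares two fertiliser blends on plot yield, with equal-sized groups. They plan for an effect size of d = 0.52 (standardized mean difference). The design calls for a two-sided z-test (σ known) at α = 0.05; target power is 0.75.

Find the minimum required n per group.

For power 0.75 need Φ(δ − z_{0.025}) = 0.75, so δ = z_{0.025} + z_{0.25} = 1.960 + 0.674 = 2.634.
(Ignoring the negligible lower-tail rejection probability gives the usual closed-form inversion.)
δ = d·√(n/2) ⇒ n = 2(δ/d)² = 2 × (2.634 / 0.52)² = 51.33.
Round up to the next whole unit.

n = 52 per group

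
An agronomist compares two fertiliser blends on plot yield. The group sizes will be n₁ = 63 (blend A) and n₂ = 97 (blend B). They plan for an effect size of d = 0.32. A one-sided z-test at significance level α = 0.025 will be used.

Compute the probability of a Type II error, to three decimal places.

β ≈ 0.493

Noncentrality parameter: δ = d / √(1/n₁ + 1/n₂) = 0.32 / √(1/63 + 1/97) = 1.9776
One-sided α = 0.025 → critical value z_{0.025} = 1.960.
Power = Φ(δ − 1.960) = Φ(0.018) = 0.5070.
Type II error: β = 1 − power = 1 − 0.5070 = 0.4930.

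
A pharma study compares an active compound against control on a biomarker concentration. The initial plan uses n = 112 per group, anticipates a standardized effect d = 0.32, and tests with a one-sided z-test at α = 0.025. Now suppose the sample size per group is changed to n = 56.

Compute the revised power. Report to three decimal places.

Power ≈ 0.395

With n = 56 per group: δ = d·√(n/2) = 0.32 × √(56/2) = 1.6933. Critical value z_{0.025} = 1.960.
Revised power = P(Z > 1.960 − δ) = Φ(-0.267) = 0.3949.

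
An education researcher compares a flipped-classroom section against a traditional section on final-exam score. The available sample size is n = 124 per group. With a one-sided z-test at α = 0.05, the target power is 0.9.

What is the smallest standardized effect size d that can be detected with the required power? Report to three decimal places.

Need Φ(δ − 1.645) = 0.9, so δ = 1.645 + 1.282 = 2.926.
δ = d·√(n/2) ⇒ d = δ/√(n/2) = 2.926/√(124/2) = 0.3717.

d ≈ 0.372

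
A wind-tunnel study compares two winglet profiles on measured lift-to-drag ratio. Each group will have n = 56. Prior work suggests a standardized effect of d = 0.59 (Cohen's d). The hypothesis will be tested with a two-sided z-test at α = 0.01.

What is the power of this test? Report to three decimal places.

Power ≈ 0.708

Noncentrality parameter: δ = d·√(n/2) = 0.59 × √(56/2) = 3.1220
Two-sided α = 0.01 → critical value z_{0.005} = 2.576.
Power = Φ(δ − 2.576) + Φ(−δ − 2.576) = Φ(0.546) + Φ(-5.698) = 0.7075 + 0.0000 = 0.7075.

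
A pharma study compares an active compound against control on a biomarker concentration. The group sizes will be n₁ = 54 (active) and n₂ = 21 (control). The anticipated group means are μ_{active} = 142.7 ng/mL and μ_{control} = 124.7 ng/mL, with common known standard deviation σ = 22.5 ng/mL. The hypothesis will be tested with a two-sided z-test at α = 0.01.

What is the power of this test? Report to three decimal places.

Power ≈ 0.704

Standardized effect: d = |μ_{active} − μ_{control}| / σ = |142.7 − 124.7| / 22.5 = 0.8000
Noncentrality parameter: δ = d / √(1/n₁ + 1/n₂) = 0.8000 / √(1/54 + 1/21) = 3.1108
Two-sided α = 0.01 → critical value z_{0.005} = 2.576.
Power = Φ(δ − 2.576) + Φ(−δ − 2.576) = Φ(0.535) + Φ(-5.687) = 0.7036 + 0.0000 = 0.7036.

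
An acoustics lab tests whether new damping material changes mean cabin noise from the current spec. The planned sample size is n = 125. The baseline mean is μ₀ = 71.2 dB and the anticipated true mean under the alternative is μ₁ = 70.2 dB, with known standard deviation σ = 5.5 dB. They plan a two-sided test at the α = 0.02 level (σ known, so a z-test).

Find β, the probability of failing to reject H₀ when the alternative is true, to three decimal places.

Standardized effect: d = |μ₁ − μ₀| / σ = |70.2 − 71.2| / 5.5 = 0.1818
Noncentrality parameter: δ = d·√n = 0.1818 × √125 = 2.0328
Critical value for a two-sided test at α = 0.02: z_{α/2} = 2.326.
Power = Φ(δ − 2.326) + Φ(−δ − 2.326) = Φ(-0.294) + Φ(-4.359) = 0.3845 + 0.0000 = 0.3846.
Type II error: β = 1 − power = 1 − 0.3846 = 0.6154.

β ≈ 0.615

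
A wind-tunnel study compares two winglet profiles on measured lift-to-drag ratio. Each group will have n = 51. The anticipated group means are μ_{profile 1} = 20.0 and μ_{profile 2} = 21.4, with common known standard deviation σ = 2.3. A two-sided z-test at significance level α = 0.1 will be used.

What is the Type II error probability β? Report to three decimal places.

Standardized effect: d = |μ_{profile 1} − μ_{profile 2}| / σ = |20.0 − 21.4| / 2.3 = 0.6087
Noncentrality parameter: δ = d·√(n/2) = 0.6087 × √(51/2) = 3.0738
Critical value for a two-sided test at α = 0.1: z_{α/2} = 1.645.
Power = Φ(δ − 1.645) + Φ(−δ − 1.645) = Φ(1.429) + Φ(-4.719) = 0.9235 + 0.0000 = 0.9235.
Type II error: β = 1 − power = 1 − 0.9235 = 0.0765.

β ≈ 0.077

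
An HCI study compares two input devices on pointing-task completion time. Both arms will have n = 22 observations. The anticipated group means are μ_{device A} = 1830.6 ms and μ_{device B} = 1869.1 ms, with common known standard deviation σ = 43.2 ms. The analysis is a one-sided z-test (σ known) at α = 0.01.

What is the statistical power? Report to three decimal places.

Power ≈ 0.735

Standardized effect: d = |μ_{device A} − μ_{device B}| / σ = |1830.6 − 1869.1| / 43.2 = 0.8912
Noncentrality parameter: λ = d·√(n/2) = 0.8912 × √(22/2) = 2.9558
One-sided α = 0.01 → critical value z_{0.01} = 2.326.
Power = P(Z > 2.326 − λ) = Φ(0.629) = 0.7355.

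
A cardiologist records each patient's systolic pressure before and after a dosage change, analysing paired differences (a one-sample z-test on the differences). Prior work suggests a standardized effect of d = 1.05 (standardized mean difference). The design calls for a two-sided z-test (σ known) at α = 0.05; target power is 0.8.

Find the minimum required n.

n = 8

Set Φ(δ − 1.960) = 0.8; then δ − 1.960 = Φ⁻¹(0.8) = 0.842, giving δ = 2.802.
(Ignoring the negligible lower-tail rejection probability gives the usual closed-form inversion.)
δ = d·√n ⇒ n = (δ/d)² = (2.802 / 1.05)² = 7.12.
Round up to the next whole unit.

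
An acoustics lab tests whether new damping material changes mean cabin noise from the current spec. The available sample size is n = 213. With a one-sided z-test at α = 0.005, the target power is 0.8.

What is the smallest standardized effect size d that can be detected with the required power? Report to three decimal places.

Need Φ(δ − 2.576) = 0.8, so δ = 2.576 + 0.842 = 3.417.
δ = d·√n ⇒ d = δ/√n = 3.417/√213 = 0.2342.

d ≈ 0.234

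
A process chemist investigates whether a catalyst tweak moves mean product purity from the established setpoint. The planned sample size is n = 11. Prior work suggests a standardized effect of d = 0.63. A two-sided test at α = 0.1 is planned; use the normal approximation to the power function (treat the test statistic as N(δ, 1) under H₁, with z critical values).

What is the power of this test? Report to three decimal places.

Power ≈ 0.672

Noncentrality parameter: δ = d·√n = 0.63 × √11 = 2.0895
Two-sided α = 0.1 → critical value z_{0.05} = 1.645.
Power = Φ(δ − 1.645) + Φ(−δ − 1.645) = Φ(0.445) + Φ(-3.734) = 0.6717 + 0.0001 = 0.6718.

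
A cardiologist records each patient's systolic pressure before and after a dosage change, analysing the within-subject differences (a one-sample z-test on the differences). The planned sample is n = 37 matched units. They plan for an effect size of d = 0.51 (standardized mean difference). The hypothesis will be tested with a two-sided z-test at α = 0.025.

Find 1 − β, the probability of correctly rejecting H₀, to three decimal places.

Noncentrality parameter: δ = d·√n = 0.51 × √37 = 3.1022
Two-sided α = 0.025 → critical value z_{0.0125} = 2.241.
Power = Φ(δ − 2.241) + Φ(−δ − 2.241) = Φ(0.861) + Φ(-5.344) = 0.8053 + 0.0000 = 0.8053.

Power ≈ 0.805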